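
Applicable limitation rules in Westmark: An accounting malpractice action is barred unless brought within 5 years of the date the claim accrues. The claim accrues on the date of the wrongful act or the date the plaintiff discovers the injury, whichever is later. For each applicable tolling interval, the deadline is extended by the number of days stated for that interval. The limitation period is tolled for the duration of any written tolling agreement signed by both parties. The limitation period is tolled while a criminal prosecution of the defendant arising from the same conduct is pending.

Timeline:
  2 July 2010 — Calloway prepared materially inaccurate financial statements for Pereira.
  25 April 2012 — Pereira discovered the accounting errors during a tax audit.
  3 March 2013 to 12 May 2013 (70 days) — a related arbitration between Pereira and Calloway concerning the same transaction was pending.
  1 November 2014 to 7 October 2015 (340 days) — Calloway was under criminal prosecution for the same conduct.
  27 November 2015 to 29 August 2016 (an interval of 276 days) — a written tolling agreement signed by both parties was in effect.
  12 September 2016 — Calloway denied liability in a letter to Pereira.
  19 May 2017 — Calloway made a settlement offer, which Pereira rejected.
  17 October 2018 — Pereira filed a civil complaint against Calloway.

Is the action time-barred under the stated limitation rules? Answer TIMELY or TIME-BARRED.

TIMELY

Because discovery on 25 April 2012 post-dates the 2 July 2010 act, accrual under the later-of rule falls on 25 April 2012.
The untolled deadline — 5 years after 25 April 2012 — is 25 April 2017.
The pending criminal prosecution from 1 November 2014 to 7 October 2015 tolled the period for 340 days, extending the deadline to 31 March 2018.
The period was tolled for 276 days by the written tolling agreement (27 November 2015 to 29 August 2016), pushing the deadline to 1 January 2019.
Although a pending arbitration ran from 3 March 2013 to 12 May 2013, the stated rules do not make that a tolling event, so it is disregarded.
Nothing else in the chronology tolls or restarts the period.
The 17 October 2018 filing precedes the 1 January 2019 deadline; the claim is timely.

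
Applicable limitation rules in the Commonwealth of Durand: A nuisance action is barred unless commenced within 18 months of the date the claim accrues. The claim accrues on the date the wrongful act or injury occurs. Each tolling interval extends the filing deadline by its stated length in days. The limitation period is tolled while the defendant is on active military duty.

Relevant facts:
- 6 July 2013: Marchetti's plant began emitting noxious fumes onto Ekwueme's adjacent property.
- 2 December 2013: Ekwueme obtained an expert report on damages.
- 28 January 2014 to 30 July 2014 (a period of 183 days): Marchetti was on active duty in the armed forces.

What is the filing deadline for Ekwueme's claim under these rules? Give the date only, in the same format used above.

The claim accrued on 6 July 2013, the date of the act.
Adding the 18 months base period to 6 July 2013 gives a deadline of 6 January 2015, before any tolling.
The period was tolled for 183 days by the defendant's active military service (28 January 2014 to 30 July 2014), pushing the deadline to 8 July 2015.
Nothing else in the chronology tolls or restarts the period.

8 July 2015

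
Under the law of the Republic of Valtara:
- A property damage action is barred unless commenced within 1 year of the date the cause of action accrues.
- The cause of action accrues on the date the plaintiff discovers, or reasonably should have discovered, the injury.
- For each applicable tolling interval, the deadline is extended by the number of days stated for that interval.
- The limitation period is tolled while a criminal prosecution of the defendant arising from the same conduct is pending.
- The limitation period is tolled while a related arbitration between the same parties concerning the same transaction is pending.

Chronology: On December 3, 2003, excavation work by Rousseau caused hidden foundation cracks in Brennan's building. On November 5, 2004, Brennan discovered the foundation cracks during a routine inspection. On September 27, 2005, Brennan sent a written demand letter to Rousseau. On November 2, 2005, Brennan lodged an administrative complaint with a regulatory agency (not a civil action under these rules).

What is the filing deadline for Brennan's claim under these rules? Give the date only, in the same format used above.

November 5, 2005

Accrual is tied to discovery, so the period began on November 5, 2004 rather than on December 3, 2003 when the act occurred.
Adding the 1 year base period to November 5, 2004 gives a deadline of November 5, 2005, before any tolling.
The other events in the timeline have no effect on the limitation period under the stated rules.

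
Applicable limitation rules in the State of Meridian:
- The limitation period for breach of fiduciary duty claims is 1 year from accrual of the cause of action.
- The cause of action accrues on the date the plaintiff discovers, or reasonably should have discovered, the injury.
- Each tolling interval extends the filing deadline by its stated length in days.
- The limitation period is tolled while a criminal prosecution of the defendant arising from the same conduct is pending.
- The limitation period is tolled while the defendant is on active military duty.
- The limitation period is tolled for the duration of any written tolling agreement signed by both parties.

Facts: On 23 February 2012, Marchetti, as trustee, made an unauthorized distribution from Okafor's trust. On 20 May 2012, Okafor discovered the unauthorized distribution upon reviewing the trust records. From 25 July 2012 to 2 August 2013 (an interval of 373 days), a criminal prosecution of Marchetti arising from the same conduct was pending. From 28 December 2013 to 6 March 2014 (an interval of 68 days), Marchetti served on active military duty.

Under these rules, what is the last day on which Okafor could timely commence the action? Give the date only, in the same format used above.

4 August 2014

The claim did not accrue until Okafor discovered the injury on 20 May 2012; the 23 February 2012 act date does not start the clock under the stated rule.
The untolled deadline — 1 year after 20 May 2012 — is 20 May 2013.
Because the pending criminal prosecution ran from 25 July 2012 to 2 August 2013, the deadline is extended by 373 days to 28 May 2014.
The period was tolled for 68 days by the defendant's active military service (28 December 2013 to 6 March 2014), pushing the deadline to 4 August 2014.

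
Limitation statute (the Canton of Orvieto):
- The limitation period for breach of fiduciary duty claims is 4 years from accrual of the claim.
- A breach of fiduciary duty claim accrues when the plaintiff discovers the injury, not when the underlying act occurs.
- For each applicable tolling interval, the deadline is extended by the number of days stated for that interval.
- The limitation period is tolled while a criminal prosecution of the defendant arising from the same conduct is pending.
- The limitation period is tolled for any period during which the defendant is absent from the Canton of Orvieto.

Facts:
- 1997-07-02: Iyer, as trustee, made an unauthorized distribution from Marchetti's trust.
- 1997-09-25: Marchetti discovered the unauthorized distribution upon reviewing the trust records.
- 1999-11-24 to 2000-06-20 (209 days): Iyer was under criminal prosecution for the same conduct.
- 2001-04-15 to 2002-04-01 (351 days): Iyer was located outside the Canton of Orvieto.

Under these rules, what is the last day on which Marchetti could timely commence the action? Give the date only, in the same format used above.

Under the discovery rule, the claim accrued on 1997-09-25, when Marchetti discovered the injury — not on the 1997-07-02 date of the underlying act.
4 years from 1997-09-25 is 2001-09-25.
The pending criminal prosecution from 1999-11-24 to 2000-06-20 tolled the period for 209 days, extending the deadline to 2002-04-22.
The period was tolled for 351 days by the defendant's absence from the jurisdiction (2001-04-15 to 2002-04-01), pushing the deadline to 2003-04-08.

2003-04-08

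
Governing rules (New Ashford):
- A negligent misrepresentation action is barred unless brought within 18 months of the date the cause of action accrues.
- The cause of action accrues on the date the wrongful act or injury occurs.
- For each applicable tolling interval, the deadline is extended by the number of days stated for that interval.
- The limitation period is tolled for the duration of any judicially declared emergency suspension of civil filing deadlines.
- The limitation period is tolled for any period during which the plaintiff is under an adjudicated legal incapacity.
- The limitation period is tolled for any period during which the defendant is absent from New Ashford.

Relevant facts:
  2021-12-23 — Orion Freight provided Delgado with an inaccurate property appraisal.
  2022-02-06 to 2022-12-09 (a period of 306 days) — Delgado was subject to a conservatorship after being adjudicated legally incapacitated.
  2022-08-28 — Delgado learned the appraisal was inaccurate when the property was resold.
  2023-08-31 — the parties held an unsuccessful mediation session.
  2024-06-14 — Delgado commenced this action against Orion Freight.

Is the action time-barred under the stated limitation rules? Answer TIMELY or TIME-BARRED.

TIME-BARRED

The claim accrued on 2021-12-23, when the wrongful act occurred; under the stated occurrence rule the 2022-08-28 discovery does not delay accrual.
Adding the 18 months base period to 2021-12-23 gives a deadline of 2023-06-23, before any tolling.
The period was tolled for 306 days by the plaintiff's legal incapacity (2022-02-06 to 2022-12-09), pushing the deadline to 2024-04-24.
The other events in the timeline have no effect on the limitation period under the stated rules.
Delgado filed on 2024-06-14, after the 2024-04-24 deadline, so the action is time-barred.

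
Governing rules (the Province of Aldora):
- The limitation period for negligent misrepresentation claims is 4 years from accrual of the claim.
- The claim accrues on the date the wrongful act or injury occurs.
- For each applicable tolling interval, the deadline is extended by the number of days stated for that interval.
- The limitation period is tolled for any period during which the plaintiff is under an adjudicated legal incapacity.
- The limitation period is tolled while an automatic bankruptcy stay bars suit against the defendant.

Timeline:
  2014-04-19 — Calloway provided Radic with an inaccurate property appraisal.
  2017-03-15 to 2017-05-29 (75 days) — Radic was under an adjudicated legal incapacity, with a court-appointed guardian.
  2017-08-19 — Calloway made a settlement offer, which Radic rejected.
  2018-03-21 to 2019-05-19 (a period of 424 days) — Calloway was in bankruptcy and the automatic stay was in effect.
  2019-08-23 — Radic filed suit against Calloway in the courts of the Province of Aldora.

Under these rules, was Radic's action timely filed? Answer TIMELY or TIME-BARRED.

The limitation period began to run on 2014-04-19.
Adding the 4 years base period to 2014-04-19 gives a deadline of 2018-04-19, before any tolling.
The period was tolled for 75 days by the plaintiff's legal incapacity (2017-03-15 to 2017-05-29), pushing the deadline to 2018-07-03.
The period was tolled for 424 days by the automatic bankruptcy stay (2018-03-21 to 2019-05-19), pushing the deadline to 2019-08-31.
Nothing else in the chronology tolls or restarts the period.
Radic filed on 2019-08-23, before the 2019-08-31 deadline, so the action is timely.

TIMELY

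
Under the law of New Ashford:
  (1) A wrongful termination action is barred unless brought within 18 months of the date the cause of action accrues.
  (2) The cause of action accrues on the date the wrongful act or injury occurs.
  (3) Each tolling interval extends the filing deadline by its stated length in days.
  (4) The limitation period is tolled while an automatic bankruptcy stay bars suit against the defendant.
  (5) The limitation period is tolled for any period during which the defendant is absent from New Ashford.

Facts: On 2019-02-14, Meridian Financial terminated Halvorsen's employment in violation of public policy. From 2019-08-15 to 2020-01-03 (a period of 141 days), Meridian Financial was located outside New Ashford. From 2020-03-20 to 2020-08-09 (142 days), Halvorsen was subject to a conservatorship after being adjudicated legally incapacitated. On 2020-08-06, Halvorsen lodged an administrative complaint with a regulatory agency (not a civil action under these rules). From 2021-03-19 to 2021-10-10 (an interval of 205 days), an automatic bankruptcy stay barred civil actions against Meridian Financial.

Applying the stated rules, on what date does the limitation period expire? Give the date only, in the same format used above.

2021-01-02

The cause of action accrued on 2019-02-14, the date of the act.
The untolled deadline — 18 months after 2019-02-14 — is 2020-08-14.
The defendant's absence from the jurisdiction from 2019-08-15 to 2020-01-03 tolled the period for 141 days, extending the deadline to 2021-01-02.
The automatic bankruptcy stay starting 2021-03-19 came too late — the period had run on 2021-01-02 — and so does not extend the deadline.
Although the plaintiff's incapacity ran from 2020-03-20 to 2020-08-09, the stated rules do not make that a tolling event, so it is disregarded.
None of the other events listed affects the running of the period under the stated rules.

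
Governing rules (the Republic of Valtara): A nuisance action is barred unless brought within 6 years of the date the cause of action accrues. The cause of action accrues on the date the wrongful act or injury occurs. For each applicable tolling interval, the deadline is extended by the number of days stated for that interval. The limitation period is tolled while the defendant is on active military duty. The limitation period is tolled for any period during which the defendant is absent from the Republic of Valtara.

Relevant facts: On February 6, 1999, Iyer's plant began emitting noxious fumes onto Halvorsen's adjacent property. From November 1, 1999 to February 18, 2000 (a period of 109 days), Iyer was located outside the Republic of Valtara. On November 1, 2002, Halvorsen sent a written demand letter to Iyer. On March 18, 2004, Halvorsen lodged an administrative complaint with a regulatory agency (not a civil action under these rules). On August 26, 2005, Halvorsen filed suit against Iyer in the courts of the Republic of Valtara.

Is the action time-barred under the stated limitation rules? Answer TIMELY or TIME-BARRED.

TIME-BARRED

The claim accrued on February 6, 1999, when the wrongful act occurred.
The untolled deadline — 6 years after February 6, 1999 — is February 6, 2005.
The defendant's absence from the jurisdiction from November 1, 1999 to February 18, 2000 tolled the period for 109 days, extending the deadline to May 26, 2005.
Nothing else in the chronology tolls or restarts the period.
Halvorsen filed on August 26, 2005, after the May 26, 2005 deadline, so the action is time-barred.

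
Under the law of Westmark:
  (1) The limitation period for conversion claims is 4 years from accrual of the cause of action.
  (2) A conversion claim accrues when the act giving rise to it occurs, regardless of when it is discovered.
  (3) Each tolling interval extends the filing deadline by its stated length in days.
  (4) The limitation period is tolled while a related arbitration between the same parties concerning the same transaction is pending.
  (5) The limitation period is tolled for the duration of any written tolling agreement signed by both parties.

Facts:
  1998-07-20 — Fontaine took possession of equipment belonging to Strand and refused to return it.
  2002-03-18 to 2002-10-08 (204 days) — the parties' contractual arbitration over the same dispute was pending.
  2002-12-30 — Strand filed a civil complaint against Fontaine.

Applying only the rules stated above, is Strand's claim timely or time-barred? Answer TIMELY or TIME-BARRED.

The claim accrued on 1998-07-20, when the wrongful act occurred.
4 years from 1998-07-20 is 2002-07-20.
The period was tolled for 204 days by the pending related arbitration (2002-03-18 to 2002-10-08), pushing the deadline to 2003-02-09.
The 2002-12-30 filing precedes the 2003-02-09 deadline; the claim is timely.

TIMELY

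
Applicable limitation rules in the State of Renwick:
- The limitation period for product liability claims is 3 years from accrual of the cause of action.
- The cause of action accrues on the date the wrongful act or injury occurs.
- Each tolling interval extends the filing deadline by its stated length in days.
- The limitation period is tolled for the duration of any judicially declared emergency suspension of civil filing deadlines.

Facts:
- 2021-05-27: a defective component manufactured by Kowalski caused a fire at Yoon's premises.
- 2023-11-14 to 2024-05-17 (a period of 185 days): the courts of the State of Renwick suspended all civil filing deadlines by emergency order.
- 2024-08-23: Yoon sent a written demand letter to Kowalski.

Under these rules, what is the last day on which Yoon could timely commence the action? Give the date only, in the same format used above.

The cause of action accrued on 2021-05-27, the date of the act.
3 years from 2021-05-27 is 2024-05-27.
The emergency suspension of filing deadlines from 2023-11-14 to 2024-05-17 tolled the period for 185 days, extending the deadline to 2024-11-28.
Nothing else in the chronology tolls or restarts the period.

2024-11-28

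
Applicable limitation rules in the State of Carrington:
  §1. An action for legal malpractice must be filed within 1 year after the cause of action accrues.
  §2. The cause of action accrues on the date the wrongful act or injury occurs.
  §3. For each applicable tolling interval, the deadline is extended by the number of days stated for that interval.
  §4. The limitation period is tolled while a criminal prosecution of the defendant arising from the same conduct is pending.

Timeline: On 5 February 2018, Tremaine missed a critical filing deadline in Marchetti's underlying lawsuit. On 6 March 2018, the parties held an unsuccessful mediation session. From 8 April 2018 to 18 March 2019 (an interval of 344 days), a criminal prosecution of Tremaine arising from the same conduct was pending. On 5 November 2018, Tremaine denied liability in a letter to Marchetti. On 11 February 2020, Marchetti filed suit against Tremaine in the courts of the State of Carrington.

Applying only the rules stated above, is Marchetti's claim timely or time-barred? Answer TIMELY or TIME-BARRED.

TIME-BARRED

The cause of action accrued on 5 February 2018, the date of the act.
1 year from 5 February 2018 is 5 February 2019.
The period was tolled for 344 days by the pending criminal prosecution (8 April 2018 to 18 March 2019), pushing the deadline to 15 January 2020.
None of the other events listed affects the running of the period under the stated rules.
The 11 February 2020 filing falls after the 15 January 2020 deadline; the claim is time-barred.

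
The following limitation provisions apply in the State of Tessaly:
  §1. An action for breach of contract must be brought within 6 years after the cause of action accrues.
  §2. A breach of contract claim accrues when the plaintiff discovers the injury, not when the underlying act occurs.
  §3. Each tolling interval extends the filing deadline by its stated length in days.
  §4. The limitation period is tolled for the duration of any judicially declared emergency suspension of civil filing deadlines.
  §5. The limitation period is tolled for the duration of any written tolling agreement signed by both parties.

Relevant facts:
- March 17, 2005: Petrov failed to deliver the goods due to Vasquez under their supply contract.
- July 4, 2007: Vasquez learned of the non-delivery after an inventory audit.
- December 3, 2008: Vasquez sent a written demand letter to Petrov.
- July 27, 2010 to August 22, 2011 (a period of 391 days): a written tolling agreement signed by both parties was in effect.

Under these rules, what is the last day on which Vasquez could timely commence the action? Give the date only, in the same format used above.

Accrual is tied to discovery, so the period began on July 4, 2007 rather than on March 17, 2005 when the act occurred.
6 years from July 4, 2007 is July 4, 2013.
The written tolling agreement from July 27, 2010 to August 22, 2011 tolled the period for 391 days, extending the deadline to July 30, 2014.
None of the other events listed affects the running of the period under the stated rules.

July 30, 2014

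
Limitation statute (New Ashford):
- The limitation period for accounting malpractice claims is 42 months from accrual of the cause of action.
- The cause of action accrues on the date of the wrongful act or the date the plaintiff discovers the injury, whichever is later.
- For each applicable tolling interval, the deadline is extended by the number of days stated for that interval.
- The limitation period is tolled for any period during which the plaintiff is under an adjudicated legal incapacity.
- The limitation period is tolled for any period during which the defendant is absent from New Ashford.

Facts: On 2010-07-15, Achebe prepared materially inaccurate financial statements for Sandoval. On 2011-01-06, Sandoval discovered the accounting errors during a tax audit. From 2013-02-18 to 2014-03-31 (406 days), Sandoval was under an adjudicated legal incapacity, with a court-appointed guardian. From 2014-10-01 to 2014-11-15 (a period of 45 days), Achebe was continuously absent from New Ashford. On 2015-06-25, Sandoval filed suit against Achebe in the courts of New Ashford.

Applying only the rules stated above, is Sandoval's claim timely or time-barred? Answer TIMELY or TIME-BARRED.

The claim accrued on 2011-01-06 — the later of the 2010-07-15 act and the 2011-01-06 discovery.
42 months from 2011-01-06 is 2014-07-06.
Because the plaintiff's legal incapacity ran from 2013-02-18 to 2014-03-31, the deadline is extended by 406 days to 2015-08-16.
Because the defendant's absence from the jurisdiction ran from 2014-10-01 to 2014-11-15, the deadline is extended by 45 days to 2015-09-30.
Filing on 2015-06-25 beat the 2015-09-30 deadline — the action is timely.

TIMELY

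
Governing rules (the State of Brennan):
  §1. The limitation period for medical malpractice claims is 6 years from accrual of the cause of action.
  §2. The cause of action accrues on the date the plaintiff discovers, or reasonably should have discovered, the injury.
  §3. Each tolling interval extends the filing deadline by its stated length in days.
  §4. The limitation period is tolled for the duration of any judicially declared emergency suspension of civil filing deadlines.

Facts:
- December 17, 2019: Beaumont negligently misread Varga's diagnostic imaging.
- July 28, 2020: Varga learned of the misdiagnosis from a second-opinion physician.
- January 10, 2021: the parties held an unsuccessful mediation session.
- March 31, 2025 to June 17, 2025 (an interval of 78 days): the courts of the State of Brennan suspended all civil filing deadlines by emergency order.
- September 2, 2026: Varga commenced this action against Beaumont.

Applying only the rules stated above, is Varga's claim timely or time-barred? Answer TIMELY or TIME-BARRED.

Accrual is tied to discovery, so the period began on July 28, 2020 rather than on December 17, 2019 when the act occurred.
6 years from July 28, 2020 is July 28, 2026.
The emergency suspension of filing deadlines from March 31, 2025 to June 17, 2025 tolled the period for 78 days, extending the deadline to October 14, 2026.
The other events in the timeline have no effect on the limitation period under the stated rules.
Varga filed on September 2, 2026, before the October 14, 2026 deadline, so the action is timely.

TIMELY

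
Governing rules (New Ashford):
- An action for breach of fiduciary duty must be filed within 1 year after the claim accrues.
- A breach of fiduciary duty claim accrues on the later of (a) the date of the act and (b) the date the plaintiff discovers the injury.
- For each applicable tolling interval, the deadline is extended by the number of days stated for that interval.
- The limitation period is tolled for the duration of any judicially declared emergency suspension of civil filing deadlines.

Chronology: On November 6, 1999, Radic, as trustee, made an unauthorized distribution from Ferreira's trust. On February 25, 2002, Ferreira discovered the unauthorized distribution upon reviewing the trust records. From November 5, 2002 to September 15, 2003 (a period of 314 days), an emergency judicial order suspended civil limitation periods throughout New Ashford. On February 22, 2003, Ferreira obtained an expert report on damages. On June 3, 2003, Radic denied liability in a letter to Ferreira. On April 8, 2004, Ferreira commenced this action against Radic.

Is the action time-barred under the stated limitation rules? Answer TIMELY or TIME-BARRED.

TIME-BARRED

Taking the later of the act (November 6, 1999) and discovery (February 25, 2002), the claim accrued on February 25, 2002.
Adding the 1 year base period to February 25, 2002 gives a deadline of February 25, 2003, before any tolling.
Because the emergency suspension of filing deadlines ran from November 5, 2002 to September 15, 2003, the deadline is extended by 314 days to January 5, 2004.
None of the other events listed affects the running of the period under the stated rules.
Filing on April 8, 2004 missed the January 5, 2004 deadline — the action is time-barred.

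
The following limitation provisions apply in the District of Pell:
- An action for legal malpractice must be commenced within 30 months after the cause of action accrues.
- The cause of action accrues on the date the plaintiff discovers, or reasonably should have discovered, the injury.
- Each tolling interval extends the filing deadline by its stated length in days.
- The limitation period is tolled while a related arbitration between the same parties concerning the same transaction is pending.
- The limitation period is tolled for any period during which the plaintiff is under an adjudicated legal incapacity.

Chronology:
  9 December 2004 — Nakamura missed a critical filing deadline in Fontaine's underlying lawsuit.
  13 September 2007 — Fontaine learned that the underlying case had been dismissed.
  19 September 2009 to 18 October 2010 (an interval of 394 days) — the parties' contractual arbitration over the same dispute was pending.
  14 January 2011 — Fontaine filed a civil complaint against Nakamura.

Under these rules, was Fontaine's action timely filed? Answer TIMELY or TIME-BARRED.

TIMELY

Under the discovery rule, the claim accrued on 13 September 2007, when Fontaine discovered the injury — not on the 9 December 2004 date of the underlying act.
Adding the 30 months base period to 13 September 2007 gives a deadline of 13 March 2010, before any tolling.
The period was tolled for 394 days by the pending related arbitration (19 September 2009 to 18 October 2010), pushing the deadline to 11 April 2011.
The 14 January 2011 filing precedes the 11 April 2011 deadline; the claim is timely.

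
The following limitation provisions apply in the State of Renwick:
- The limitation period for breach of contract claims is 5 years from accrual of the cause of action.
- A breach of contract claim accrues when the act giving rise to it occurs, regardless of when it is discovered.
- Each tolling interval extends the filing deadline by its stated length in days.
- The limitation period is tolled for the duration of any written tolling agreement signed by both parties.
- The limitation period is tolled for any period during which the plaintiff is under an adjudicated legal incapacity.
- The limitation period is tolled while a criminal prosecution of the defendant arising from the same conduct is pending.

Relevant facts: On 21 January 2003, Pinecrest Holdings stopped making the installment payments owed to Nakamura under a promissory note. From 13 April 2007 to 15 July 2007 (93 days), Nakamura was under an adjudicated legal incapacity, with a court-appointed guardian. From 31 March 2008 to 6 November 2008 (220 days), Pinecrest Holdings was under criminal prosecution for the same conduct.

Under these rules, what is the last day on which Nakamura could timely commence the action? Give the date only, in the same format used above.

29 November 2008

The cause of action accrued on 21 January 2003, the date of the act.
Adding the 5 years base period to 21 January 2003 gives a deadline of 21 January 2008, before any tolling.
The plaintiff's legal incapacity from 13 April 2007 to 15 July 2007 tolled the period for 93 days, extending the deadline to 23 April 2008.
Because the pending criminal prosecution ran from 31 March 2008 to 6 November 2008, the deadline is extended by 220 days to 29 November 2008.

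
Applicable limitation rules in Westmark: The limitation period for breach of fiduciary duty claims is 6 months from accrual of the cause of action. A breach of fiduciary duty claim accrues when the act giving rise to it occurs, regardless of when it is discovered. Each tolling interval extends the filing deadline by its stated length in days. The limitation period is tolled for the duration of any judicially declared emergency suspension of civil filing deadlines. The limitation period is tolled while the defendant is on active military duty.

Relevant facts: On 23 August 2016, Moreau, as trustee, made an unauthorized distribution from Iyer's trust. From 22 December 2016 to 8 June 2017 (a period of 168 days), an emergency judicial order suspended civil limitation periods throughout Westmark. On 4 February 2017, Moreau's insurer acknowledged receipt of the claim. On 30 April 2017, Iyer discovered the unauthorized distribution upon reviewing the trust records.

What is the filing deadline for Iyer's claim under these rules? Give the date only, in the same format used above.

Accrual is governed by the date of the act, so the period began to run on 23 August 2016; the later discovery on 30 April 2017 is irrelevant under the stated rule.
The untolled deadline — 6 months after 23 August 2016 — is 23 February 2017.
The emergency suspension of filing deadlines from 22 December 2016 to 8 June 2017 tolled the period for 168 days, extending the deadline to 10 August 2017.
The other events in the timeline have no effect on the limitation period under the stated rules.

10 August 2017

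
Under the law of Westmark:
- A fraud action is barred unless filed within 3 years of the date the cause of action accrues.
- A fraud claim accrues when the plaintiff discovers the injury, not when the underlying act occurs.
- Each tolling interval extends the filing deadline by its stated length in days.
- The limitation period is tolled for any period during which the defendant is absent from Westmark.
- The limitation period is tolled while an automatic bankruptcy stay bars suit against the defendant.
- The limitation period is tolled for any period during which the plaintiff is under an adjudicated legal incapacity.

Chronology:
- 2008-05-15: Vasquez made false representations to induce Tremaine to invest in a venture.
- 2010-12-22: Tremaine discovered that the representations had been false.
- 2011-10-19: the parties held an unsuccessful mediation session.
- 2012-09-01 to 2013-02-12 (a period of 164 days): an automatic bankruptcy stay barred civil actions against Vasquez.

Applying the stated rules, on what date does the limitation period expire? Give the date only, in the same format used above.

Accrual is tied to discovery, so the period began on 2010-12-22 rather than on 2008-05-15 when the act occurred.
3 years from 2010-12-22 is 2013-12-22.
The period was tolled for 164 days by the automatic bankruptcy stay (2012-09-01 to 2013-02-12), pushing the deadline to 2014-06-04.
None of the other events listed affects the running of the period under the stated rules.

2014-06-04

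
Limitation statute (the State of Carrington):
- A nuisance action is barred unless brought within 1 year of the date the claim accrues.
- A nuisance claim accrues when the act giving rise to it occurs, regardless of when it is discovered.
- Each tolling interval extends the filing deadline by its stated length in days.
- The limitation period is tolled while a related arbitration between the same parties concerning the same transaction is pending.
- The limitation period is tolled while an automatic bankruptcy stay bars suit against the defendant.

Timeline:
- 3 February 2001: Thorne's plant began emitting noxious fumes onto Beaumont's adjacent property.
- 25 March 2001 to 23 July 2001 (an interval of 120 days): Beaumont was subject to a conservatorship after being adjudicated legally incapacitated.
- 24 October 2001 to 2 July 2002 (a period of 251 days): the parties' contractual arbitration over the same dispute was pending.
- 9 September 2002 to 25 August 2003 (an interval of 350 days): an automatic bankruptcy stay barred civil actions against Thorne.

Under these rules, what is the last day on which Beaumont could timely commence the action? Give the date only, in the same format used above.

The claim accrued on 3 February 2001, when the wrongful act occurred.
Adding the 1 year base period to 3 February 2001 gives a deadline of 3 February 2002, before any tolling.
Because the pending related arbitration ran from 24 October 2001 to 2 July 2002, the deadline is extended by 251 days to 12 October 2002.
Because the automatic bankruptcy stay ran from 9 September 2002 to 25 August 2003, the deadline is extended by 350 days to 27 September 2003.
Although the plaintiff's incapacity ran from 25 March 2001 to 23 July 2001, the stated rules do not make that a tolling event, so it is disregarded.

27 September 2003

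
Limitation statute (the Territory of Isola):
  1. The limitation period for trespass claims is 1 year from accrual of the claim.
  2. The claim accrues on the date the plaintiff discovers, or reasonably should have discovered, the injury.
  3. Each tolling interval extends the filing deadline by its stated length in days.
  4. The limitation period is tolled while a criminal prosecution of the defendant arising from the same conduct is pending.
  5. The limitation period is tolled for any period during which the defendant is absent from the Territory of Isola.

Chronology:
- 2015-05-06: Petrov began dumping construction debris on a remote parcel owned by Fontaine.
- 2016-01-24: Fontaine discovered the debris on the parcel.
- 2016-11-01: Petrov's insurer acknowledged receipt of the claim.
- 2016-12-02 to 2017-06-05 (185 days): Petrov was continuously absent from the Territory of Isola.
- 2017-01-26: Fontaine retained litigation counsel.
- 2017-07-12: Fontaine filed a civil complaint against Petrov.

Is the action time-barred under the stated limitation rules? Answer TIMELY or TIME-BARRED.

TIMELY

The claim did not accrue until Fontaine discovered the injury on 2016-01-24; the 2015-05-06 act date does not start the clock under the stated rule.
Adding the 1 year base period to 2016-01-24 gives a deadline of 2017-01-24, before any tolling.
The defendant's absence from the jurisdiction from 2016-12-02 to 2017-06-05 tolled the period for 185 days, extending the deadline to 2017-07-28.
The other events in the timeline have no effect on the limitation period under the stated rules.
The 2017-07-12 filing precedes the 2017-07-28 deadline; the claim is timely.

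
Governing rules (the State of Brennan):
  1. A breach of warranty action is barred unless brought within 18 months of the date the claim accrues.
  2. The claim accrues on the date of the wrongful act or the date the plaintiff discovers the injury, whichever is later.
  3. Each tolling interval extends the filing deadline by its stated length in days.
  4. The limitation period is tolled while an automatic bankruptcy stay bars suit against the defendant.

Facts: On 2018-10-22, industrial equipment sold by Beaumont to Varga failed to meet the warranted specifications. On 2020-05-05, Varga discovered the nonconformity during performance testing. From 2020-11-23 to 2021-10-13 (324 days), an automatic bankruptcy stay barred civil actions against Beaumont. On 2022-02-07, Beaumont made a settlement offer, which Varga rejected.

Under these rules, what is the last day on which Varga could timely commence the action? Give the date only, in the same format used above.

Taking the later of the act (2018-10-22) and discovery (2020-05-05), the claim accrued on 2020-05-05.
Adding the 18 months base period to 2020-05-05 gives a deadline of 2021-11-05, before any tolling.
Because the automatic bankruptcy stay ran from 2020-11-23 to 2021-10-13, the deadline is extended by 324 days to 2022-09-25.
Nothing else in the chronology tolls or restarts the period.

2022-09-25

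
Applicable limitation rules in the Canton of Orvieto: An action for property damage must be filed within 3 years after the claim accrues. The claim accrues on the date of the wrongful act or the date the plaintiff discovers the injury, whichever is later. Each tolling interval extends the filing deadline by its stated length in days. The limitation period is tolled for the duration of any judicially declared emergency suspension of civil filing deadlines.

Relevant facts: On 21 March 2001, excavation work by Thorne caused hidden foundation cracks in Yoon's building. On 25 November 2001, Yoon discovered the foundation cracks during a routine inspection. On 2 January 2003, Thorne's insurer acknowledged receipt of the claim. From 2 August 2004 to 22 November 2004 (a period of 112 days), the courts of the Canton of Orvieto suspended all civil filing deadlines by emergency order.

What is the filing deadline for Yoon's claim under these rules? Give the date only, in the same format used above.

17 March 2005

Taking the later of the act (21 March 2001) and discovery (25 November 2001), the claim accrued on 25 November 2001.
3 years from 25 November 2001 is 25 November 2004.
The emergency suspension of filing deadlines from 2 August 2004 to 22 November 2004 tolled the period for 112 days, extending the deadline to 17 March 2005.
Nothing else in the chronology tolls or restarts the period.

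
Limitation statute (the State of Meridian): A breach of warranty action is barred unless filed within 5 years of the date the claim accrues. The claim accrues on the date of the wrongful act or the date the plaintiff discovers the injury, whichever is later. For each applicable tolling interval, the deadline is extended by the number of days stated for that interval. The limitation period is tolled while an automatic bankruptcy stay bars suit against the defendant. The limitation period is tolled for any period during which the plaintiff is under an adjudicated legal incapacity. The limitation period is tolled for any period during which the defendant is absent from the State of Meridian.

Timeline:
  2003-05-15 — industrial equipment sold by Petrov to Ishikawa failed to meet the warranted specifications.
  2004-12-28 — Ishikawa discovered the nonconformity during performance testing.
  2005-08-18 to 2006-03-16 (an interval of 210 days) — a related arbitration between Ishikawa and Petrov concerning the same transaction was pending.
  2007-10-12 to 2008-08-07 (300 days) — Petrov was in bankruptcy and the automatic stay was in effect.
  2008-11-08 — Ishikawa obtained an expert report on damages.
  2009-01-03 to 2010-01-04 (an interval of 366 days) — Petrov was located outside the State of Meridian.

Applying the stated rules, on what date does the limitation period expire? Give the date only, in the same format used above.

2011-10-25

Because discovery on 2004-12-28 post-dates the 2003-05-15 act, accrual under the later-of rule falls on 2004-12-28.
The untolled deadline — 5 years after 2004-12-28 — is 2009-12-28.
The automatic bankruptcy stay from 2007-10-12 to 2008-08-07 tolled the period for 300 days, extending the deadline to 2010-10-24.
The period was tolled for 366 days by the defendant's absence from the jurisdiction (2009-01-03 to 2010-01-04), pushing the deadline to 2011-10-25.
No stated provision tolls the period for a pending arbitration, so the interval from 2005-08-18 to 2006-03-16 has no effect on the deadline.
The other events in the timeline have no effect on the limitation period under the stated rules.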